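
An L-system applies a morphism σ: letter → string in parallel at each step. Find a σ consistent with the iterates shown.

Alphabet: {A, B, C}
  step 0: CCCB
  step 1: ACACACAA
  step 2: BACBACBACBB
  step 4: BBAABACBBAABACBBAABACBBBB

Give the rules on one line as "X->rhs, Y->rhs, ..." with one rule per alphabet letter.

  step 1 ⇒ step 2: ACACACAA ⇒ B·AC·B·AC·B·AC·B·B
    A ↦ B
    C ↦ AC
  step 0 ⇒ step 1: CCCB ⇒ AC·AC·AC·AA
    B ↦ AA

A->B, B->AA, C->AC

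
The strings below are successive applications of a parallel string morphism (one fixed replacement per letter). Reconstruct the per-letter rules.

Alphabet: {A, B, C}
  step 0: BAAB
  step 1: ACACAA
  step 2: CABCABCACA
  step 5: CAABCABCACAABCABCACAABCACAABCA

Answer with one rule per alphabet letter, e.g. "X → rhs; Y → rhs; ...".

  step 1 ⇒ step 2: ACACAA ⇒ CA·B·CA·B·CA·CA
    A ↦ CA
    C ↦ B
  step 0 ⇒ step 1: BAAB ⇒ A·CA·CA·A
    B ↦ A

A->CA, B->A, C->B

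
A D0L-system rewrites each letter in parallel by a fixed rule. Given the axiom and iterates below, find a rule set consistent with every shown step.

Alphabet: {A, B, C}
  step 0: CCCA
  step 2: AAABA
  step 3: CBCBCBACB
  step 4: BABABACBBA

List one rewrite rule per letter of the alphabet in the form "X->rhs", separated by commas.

  step 3 ⇒ step 4: CBCBCBACB ⇒ B·A·B·A·B·A·CB·B·A
    A ↦ CB
    B ↦ A
    C ↦ B

A->CB, B->A, C->B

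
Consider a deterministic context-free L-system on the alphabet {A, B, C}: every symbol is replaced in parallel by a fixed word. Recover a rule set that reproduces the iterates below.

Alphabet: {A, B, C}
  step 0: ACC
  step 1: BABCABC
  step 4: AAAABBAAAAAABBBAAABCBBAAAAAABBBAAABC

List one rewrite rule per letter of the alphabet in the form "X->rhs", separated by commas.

  step 0 ⇒ step 1: ACC ⇒ B·ABC·ABC
    A ↦ B
    C ↦ ABC
    B ↦ AA  (constrained at step 1)

A->B, B->AA, C->ABC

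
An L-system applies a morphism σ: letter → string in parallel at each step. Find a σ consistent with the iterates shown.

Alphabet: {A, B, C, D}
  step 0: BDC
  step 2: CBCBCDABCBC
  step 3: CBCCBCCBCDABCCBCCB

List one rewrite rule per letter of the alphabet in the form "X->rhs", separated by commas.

  step 2 ⇒ step 3: CBCBCDABCBC ⇒ CB·C·CB·C·CB·CDA·B·C·CB·C·CB
    A ↦ B
    B ↦ C
    C ↦ CB
    D ↦ CDA

A->B, B->C, C->CB, D->CDA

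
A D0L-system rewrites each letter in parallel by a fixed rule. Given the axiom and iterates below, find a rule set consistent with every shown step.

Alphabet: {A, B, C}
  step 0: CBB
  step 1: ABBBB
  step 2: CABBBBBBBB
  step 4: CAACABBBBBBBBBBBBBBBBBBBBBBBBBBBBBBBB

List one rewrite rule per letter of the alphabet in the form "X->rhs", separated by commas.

  step 1 ⇒ step 2: ABBBB ⇒ CA·BB·BB·BB·BB
    A ↦ CA
    B ↦ BB
  step 0 ⇒ step 1: CBB ⇒ A·BB·BB
    C ↦ A

A->CA, B->BB, C->A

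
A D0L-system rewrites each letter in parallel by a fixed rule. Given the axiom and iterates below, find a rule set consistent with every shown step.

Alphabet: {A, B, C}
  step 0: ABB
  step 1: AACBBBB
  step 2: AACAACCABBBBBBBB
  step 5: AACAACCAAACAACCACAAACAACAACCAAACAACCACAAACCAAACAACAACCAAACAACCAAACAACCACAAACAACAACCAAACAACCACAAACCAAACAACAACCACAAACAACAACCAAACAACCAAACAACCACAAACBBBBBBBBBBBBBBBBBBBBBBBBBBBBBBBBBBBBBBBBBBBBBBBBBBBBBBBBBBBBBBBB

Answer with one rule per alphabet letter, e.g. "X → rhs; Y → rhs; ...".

A->AAC, B->BB, C->CA

  step 1 ⇒ step 2: AACBBBB ⇒ AAC·AAC·CA·BB·BB·BB·BB
    A ↦ AAC
    B ↦ BB
    C ↦ CA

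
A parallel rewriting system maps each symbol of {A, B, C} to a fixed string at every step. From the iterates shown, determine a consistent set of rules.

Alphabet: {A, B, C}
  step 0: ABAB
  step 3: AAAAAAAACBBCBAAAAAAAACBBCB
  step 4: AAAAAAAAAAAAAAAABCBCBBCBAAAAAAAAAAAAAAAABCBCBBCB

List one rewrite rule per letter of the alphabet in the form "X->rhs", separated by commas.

A->AA, B->CB, C->B

  step 3 ⇒ step 4: AAAAAAAACBBCBAAAAAAAACBBCB ⇒ AA·AA·AA·AA·AA·AA·AA·AA·B·CB·CB·B·CB·AA·AA·AA·AA·AA·AA·AA·AA·B·CB·CB·B·CB
    A ↦ AA
    B ↦ CB
    C ↦ B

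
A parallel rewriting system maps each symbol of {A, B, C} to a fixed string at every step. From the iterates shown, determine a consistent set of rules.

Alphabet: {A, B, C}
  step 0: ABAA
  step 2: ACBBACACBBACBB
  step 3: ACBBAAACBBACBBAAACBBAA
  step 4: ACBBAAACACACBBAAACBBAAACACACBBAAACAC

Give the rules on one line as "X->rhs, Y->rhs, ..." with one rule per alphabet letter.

A->AC, B->A, C->BB

  step 3 ⇒ step 4: ACBBAAACBBACBBAAACBBAA ⇒ AC·BB·A·A·AC·AC·AC·BB·A·A·AC·BB·A·A·AC·AC·AC·BB·A·A·AC·AC
    A ↦ AC
    B ↦ A
    C ↦ BB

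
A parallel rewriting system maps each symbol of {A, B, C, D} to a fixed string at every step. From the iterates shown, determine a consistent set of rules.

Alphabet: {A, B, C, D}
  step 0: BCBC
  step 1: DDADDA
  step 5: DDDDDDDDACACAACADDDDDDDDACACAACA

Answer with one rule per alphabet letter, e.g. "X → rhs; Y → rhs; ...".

  step 0 ⇒ step 1: BCBC ⇒ DD·A·DD·A
    B ↦ DD
    C ↦ A
    A ↦ CA  (constrained at step 1)
    D ↦ B  (constrained at step 1)

A->CA, B->DD, C->A, D->B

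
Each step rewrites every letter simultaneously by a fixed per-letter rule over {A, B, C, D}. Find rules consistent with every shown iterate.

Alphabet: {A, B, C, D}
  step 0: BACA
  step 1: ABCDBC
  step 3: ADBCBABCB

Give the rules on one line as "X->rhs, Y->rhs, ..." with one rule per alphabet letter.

  step 0 ⇒ step 1: BACA ⇒ A·BC·D·BC
    A ↦ BC
    B ↦ A
    C ↦ D
    D ↦ B  (constrained at step 1)

A->BC, B->A, C->D, D->B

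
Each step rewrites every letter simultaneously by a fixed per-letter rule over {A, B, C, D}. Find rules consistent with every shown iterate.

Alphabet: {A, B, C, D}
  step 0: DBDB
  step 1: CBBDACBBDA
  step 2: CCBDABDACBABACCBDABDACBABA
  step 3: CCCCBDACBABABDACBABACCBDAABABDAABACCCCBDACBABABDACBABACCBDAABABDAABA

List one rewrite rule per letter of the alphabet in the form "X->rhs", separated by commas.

  step 2 ⇒ step 3: CCBDABDACBABACCBDABDACBABA ⇒ CC·CC·BDA·CB·ABA·BDA·CB·ABA·CC·BDA·ABA·BDA·ABA·CC·CC·BDA·CB·ABA·BDA·CB·ABA·CC·BDA·ABA·BDA·ABA
    A ↦ ABA
    B ↦ BDA
    C ↦ CC
    D ↦ CB

A->ABA, B->BDA, C->CC, D->CB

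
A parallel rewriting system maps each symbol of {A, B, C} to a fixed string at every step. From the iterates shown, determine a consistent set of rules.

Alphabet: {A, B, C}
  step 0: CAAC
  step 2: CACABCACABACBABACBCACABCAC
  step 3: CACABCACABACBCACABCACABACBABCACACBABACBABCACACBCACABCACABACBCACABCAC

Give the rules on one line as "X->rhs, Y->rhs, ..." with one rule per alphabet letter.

A->AB, B->ACB, C->CAC

  step 2 ⇒ step 3: CACABCACABACBABACBCACABCAC ⇒ CAC·AB·CAC·AB·ACB·CAC·AB·CAC·AB·ACB·AB·CAC·ACB·AB·ACB·AB·CAC·ACB·CAC·AB·CAC·AB·ACB·CAC·AB·CAC
    A ↦ AB
    B ↦ ACB
    C ↦ CAC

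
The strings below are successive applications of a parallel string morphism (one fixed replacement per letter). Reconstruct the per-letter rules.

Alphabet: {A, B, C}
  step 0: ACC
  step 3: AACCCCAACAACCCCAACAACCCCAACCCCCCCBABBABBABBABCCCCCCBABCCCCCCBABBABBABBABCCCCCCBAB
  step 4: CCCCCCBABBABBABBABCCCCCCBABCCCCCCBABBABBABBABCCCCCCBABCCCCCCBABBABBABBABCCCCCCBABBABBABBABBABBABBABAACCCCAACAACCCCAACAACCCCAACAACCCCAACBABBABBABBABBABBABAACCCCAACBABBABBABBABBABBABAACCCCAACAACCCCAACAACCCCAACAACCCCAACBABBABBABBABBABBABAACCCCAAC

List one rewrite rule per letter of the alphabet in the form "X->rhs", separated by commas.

A->CCC, B->AAC, C->BAB

  step 3 ⇒ step 4: AACCCCAACAACCCCAACAACCCCAACCCCCCCBABBABBABBABCCCCCCBABCCCCCCBABBABBABBABCCCCCCBAB ⇒ CCC·CCC·BAB·BAB·BAB·BAB·CCC·CCC·BAB·CCC·CCC·BAB·BAB·BAB·BAB·CCC·CCC·BAB·CCC·CCC·BAB·BAB·BAB·BAB·CCC·CCC·BAB·BAB·BAB·BAB·BAB·BAB·BAB·AAC·CCC·AAC·AAC·CCC·AAC·AAC·CCC·AAC·AAC·CCC·AAC·BAB·BAB·BAB·BAB·BAB·BAB·AAC·CCC·AAC·BAB·BAB·BAB·BAB·BAB·BAB·AAC·CCC·AAC·AAC·CCC·AAC·AAC·CCC·AAC·AAC·CCC·AAC·BAB·BAB·BAB·BAB·BAB·BAB·AAC·CCC·AAC
    A ↦ CCC
    B ↦ AAC
    C ↦ BAB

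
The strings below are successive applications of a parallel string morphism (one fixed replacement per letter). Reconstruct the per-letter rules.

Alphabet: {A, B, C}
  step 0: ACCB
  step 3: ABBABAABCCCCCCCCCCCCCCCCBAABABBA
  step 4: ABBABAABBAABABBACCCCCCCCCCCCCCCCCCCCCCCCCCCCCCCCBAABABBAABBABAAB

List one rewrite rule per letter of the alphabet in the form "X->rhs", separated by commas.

A->AB, B->BA, C->CC

  step 3 ⇒ step 4: ABBABAABCCCCCCCCCCCCCCCCBAABABBA ⇒ AB·BA·BA·AB·BA·AB·AB·BA·CC·CC·CC·CC·CC·CC·CC·CC·CC·CC·CC·CC·CC·CC·CC·CC·BA·AB·AB·BA·AB·BA·BA·AB
    A ↦ AB
    B ↦ BA
    C ↦ CC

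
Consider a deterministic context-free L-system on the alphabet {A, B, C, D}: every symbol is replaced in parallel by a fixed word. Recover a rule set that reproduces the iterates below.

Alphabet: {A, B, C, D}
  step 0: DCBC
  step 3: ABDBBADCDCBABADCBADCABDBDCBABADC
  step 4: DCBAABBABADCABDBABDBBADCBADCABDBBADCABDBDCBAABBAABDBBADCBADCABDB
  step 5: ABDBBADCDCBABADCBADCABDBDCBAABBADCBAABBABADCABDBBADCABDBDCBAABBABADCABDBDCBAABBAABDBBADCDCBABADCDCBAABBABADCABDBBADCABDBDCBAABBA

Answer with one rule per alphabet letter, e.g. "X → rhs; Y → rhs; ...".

  step 4 ⇒ step 5: DCBAABBABADCABDBABDBBADCBADCABDBBADCABDBDCBAABBAABDBBADCBADCABDB ⇒ AB·DB·BA·DC·DC·BA·BA·DC·BA·DC·AB·DB·DC·BA·AB·BA·DC·BA·AB·BA·BA·DC·AB·DB·BA·DC·AB·DB·DC·BA·AB·BA·BA·DC·AB·DB·DC·BA·AB·BA·AB·DB·BA·DC·DC·BA·BA·DC·DC·BA·AB·BA·BA·DC·AB·DB·BA·DC·AB·DB·DC·BA·AB·BA
    A ↦ DC
    B ↦ BA
    C ↦ DB
    D ↦ AB

A->DC, B->BA, C->DB, D->AB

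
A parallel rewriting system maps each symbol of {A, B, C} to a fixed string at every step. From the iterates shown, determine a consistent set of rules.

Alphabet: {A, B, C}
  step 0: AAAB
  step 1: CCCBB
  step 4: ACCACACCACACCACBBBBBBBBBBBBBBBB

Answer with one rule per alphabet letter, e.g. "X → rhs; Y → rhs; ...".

  step 0 ⇒ step 1: AAAB ⇒ C·C·C·BB
    A ↦ C
    B ↦ BB
    C ↦ AC  (constrained at step 1)

A->C, B->BB, C->AC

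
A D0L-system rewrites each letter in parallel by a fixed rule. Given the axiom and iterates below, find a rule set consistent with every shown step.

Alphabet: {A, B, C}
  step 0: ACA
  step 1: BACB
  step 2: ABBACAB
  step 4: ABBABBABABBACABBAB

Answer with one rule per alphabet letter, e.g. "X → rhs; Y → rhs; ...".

A->B, B->AB, C->AC

  step 1 ⇒ step 2: BACB ⇒ AB·B·AC·AB
    A ↦ B
    B ↦ AB
    C ↦ AC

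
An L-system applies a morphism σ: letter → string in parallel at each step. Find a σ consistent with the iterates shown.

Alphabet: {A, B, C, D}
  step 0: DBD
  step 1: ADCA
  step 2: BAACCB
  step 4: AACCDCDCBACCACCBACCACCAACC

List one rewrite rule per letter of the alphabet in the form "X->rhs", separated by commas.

A->B, B->DC, C->ACC, D->A

  step 1 ⇒ step 2: ADCA ⇒ B·A·ACC·B
    A ↦ B
    C ↦ ACC
    D ↦ A
  step 0 ⇒ step 1: DBD ⇒ A·DC·A
    B ↦ DC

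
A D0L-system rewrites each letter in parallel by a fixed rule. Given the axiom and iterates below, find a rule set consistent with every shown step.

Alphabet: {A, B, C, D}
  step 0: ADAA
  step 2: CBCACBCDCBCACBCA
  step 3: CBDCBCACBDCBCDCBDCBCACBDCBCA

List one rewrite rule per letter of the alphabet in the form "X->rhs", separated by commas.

A->CA, B->D, C->CB, D->CD

  step 2 ⇒ step 3: CBCACBCDCBCACBCA ⇒ CB·D·CB·CA·CB·D·CB·CD·CB·D·CB·CA·CB·D·CB·CA
    A ↦ CA
    B ↦ D
    C ↦ CB
    D ↦ CD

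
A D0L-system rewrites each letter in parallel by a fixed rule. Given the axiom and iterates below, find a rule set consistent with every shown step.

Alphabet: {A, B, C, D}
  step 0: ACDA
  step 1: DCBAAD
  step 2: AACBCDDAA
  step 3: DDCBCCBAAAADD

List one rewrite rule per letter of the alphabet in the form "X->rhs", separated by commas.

  step 2 ⇒ step 3: AACBCDDAA ⇒ D·D·CB·C·CB·AA·AA·D·D
    A ↦ D
    B ↦ C
    C ↦ CB
    D ↦ AA

A->D, B->C, C->CB, D->AA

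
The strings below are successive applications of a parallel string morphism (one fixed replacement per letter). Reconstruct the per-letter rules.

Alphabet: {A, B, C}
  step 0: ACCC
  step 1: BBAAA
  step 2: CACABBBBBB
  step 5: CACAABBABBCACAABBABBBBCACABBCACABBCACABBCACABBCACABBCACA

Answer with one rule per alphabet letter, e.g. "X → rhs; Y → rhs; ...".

A->BB, B->CA, C->A

  step 1 ⇒ step 2: BBAAA ⇒ CA·CA·BB·BB·BB
    A ↦ BB
    B ↦ CA
  step 0 ⇒ step 1: ACCC ⇒ BB·A·A·A
    C ↦ A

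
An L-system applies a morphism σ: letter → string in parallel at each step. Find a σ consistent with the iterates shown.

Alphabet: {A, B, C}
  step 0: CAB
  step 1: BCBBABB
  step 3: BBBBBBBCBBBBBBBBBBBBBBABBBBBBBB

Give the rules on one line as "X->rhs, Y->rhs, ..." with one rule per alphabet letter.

A->BBA, B->BB, C->BC

  step 0 ⇒ step 1: CAB ⇒ BC·BBA·BB
    A ↦ BBA
    B ↦ BB
    C ↦ BC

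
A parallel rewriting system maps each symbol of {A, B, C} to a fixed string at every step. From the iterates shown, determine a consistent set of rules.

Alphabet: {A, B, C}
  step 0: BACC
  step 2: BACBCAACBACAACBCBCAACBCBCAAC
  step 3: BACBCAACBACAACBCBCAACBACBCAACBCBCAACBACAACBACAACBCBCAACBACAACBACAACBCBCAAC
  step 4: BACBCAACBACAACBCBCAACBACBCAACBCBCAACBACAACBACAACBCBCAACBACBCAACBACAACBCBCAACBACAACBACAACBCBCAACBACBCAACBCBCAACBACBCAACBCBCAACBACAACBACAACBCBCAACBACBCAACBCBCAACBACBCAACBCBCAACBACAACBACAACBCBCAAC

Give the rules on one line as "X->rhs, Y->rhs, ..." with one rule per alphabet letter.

A->BC, B->BAC, C->AAC

  step 3 ⇒ step 4: BACBCAACBACAACBCBCAACBACBCAACBCBCAACBACAACBACAACBCBCAACBACAACBACAACBCBCAAC ⇒ BAC·BC·AAC·BAC·AAC·BC·BC·AAC·BAC·BC·AAC·BC·BC·AAC·BAC·AAC·BAC·AAC·BC·BC·AAC·BAC·BC·AAC·BAC·AAC·BC·BC·AAC·BAC·AAC·BAC·AAC·BC·BC·AAC·BAC·BC·AAC·BC·BC·AAC·BAC·BC·AAC·BC·BC·AAC·BAC·AAC·BAC·AAC·BC·BC·AAC·BAC·BC·AAC·BC·BC·AAC·BAC·BC·AAC·BC·BC·AAC·BAC·AAC·BAC·AAC·BC·BC·AAC
    A ↦ BC
    B ↦ BAC
    C ↦ AAC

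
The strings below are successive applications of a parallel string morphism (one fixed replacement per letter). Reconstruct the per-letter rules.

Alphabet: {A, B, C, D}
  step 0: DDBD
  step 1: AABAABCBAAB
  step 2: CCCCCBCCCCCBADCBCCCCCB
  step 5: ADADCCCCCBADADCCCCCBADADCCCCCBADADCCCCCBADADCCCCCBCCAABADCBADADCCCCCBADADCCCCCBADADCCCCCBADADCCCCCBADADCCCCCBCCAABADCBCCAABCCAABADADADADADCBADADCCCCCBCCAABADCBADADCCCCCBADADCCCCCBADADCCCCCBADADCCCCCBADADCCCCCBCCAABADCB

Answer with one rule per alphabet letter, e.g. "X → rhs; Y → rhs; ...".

  step 1 ⇒ step 2: AABAABCBAAB ⇒ CC·CC·CB·CC·CC·CB·AD·CB·CC·CC·CB
    A ↦ CC
    B ↦ CB
    C ↦ AD
  step 0 ⇒ step 1: DDBD ⇒ AAB·AAB·CB·AAB
    D ↦ AAB

A->CC, B->CB, C->AD, D->AAB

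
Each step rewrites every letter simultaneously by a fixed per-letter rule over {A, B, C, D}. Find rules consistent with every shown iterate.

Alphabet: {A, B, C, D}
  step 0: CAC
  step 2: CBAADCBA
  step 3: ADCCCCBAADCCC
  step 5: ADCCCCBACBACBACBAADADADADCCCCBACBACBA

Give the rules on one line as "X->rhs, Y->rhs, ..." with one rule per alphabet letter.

  step 2 ⇒ step 3: CBAADCBA ⇒ AD·CC·C·C·BA·AD·CC·C
    A ↦ C
    B ↦ CC
    C ↦ AD
    D ↦ BA

A->C, B->CC, C->AD, D->BA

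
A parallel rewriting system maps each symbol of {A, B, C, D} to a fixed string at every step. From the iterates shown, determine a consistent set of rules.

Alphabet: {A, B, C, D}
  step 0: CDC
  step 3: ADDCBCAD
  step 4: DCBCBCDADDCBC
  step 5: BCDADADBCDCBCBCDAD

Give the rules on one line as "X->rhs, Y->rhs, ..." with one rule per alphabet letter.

  step 4 ⇒ step 5: DCBCBCDADDCBC ⇒ BC·D·A·D·A·D·BC·DC·BC·BC·D·A·D
    A ↦ DC
    B ↦ A
    C ↦ D
    D ↦ BC

A->DC, B->A, C->D, D->BC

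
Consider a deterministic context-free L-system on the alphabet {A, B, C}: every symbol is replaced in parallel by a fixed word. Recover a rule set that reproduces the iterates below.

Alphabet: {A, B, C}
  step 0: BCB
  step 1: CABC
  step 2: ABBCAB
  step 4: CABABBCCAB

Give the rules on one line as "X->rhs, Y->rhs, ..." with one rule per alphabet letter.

A->B, B->C, C->AB

  step 1 ⇒ step 2: CABC ⇒ AB·B·C·AB
    A ↦ B
    B ↦ C
    C ↦ AB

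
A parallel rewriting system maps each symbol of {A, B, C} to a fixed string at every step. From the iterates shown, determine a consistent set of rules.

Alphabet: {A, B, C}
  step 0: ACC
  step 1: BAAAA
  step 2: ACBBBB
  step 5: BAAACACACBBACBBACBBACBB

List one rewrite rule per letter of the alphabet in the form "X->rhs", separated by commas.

A->B, B->AC, C->AA

  step 1 ⇒ step 2: BAAAA ⇒ AC·B·B·B·B
    A ↦ B
    B ↦ AC
  step 0 ⇒ step 1: ACC ⇒ B·AA·AA
    C ↦ AA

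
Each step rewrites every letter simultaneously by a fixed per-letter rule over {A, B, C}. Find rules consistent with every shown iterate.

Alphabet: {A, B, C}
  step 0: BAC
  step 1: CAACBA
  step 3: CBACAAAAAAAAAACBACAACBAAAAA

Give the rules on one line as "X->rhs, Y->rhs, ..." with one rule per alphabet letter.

  step 0 ⇒ step 1: BAC ⇒ C·AA·CBA
    A ↦ AA
    B ↦ C
    C ↦ CBA

A->AA, B->C, C->CBA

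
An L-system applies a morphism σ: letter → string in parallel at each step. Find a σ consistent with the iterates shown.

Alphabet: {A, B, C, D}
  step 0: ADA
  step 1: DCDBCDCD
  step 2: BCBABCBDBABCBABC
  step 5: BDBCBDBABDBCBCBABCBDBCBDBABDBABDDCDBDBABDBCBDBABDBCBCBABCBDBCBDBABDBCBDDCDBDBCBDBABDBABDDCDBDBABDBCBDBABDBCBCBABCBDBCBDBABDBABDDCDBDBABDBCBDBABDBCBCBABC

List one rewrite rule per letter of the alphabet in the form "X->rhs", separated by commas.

A->DCD, B->BD, C->BA, D->BC

  step 1 ⇒ step 2: DCDBCDCD ⇒ BC·BA·BC·BD·BA·BC·BA·BC
    B ↦ BD
    C ↦ BA
    D ↦ BC
  step 0 ⇒ step 1: ADA ⇒ DCD·BC·DCD
    A ↦ DCD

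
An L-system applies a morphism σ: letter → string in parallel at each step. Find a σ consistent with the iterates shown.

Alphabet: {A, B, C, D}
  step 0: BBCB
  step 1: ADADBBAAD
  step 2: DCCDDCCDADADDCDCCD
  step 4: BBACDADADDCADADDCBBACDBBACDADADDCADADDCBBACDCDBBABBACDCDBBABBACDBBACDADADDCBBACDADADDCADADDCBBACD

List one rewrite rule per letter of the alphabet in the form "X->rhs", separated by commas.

A->DC, B->AD, C->BBA, D->CD

  step 1 ⇒ step 2: ADADBBAAD ⇒ DC·CD·DC·CD·AD·AD·DC·DC·CD
    A ↦ DC
    B ↦ AD
    D ↦ CD
  step 0 ⇒ step 1: BBCB ⇒ AD·AD·BBA·AD
    C ↦ BBA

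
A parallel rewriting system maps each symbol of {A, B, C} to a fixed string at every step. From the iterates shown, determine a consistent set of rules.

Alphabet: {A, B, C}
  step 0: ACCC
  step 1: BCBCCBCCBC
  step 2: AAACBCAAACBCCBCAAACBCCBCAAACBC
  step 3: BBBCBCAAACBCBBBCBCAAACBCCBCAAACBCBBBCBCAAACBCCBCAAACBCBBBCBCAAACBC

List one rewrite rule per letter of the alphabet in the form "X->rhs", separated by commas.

A->B, B->AAA, C->CBC

  step 2 ⇒ step 3: AAACBCAAACBCCBCAAACBCCBCAAACBC ⇒ B·B·B·CBC·AAA·CBC·B·B·B·CBC·AAA·CBC·CBC·AAA·CBC·B·B·B·CBC·AAA·CBC·CBC·AAA·CBC·B·B·B·CBC·AAA·CBC
    A ↦ B
    B ↦ AAA
    C ↦ CBC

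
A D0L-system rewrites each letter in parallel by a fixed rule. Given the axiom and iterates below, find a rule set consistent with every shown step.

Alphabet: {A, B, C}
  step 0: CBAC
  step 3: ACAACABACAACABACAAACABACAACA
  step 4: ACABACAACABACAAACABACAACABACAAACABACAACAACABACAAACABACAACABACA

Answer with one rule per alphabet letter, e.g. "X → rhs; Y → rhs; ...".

  step 3 ⇒ step 4: ACAACABACAACABACAAACABACAACA ⇒ ACA·B·ACA·ACA·B·ACA·A·ACA·B·ACA·ACA·B·ACA·A·ACA·B·ACA·ACA·ACA·B·ACA·A·ACA·B·ACA·ACA·B·ACA
    A ↦ ACA
    B ↦ A
    C ↦ B

A->ACA, B->A, C->B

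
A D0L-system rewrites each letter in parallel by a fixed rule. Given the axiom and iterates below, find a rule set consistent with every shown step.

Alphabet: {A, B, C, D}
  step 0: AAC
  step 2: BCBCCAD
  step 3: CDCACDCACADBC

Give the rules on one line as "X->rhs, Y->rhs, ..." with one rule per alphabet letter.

  step 2 ⇒ step 3: BCBCCAD ⇒ CD·CA·CD·CA·CA·D·BC
    A ↦ D
    B ↦ CD
    C ↦ CA
    D ↦ BC

A->D, B->CD, C->CA, D->BC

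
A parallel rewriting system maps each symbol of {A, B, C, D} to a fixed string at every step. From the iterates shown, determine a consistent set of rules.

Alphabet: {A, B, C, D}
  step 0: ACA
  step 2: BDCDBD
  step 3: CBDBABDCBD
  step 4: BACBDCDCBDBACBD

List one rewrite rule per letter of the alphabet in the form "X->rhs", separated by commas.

A->D, B->C, C->BA, D->BD

  step 3 ⇒ step 4: CBDBABDCBD ⇒ BA·C·BD·C·D·C·BD·BA·C·BD
    A ↦ D
    B ↦ C
    C ↦ BA
    D ↦ BD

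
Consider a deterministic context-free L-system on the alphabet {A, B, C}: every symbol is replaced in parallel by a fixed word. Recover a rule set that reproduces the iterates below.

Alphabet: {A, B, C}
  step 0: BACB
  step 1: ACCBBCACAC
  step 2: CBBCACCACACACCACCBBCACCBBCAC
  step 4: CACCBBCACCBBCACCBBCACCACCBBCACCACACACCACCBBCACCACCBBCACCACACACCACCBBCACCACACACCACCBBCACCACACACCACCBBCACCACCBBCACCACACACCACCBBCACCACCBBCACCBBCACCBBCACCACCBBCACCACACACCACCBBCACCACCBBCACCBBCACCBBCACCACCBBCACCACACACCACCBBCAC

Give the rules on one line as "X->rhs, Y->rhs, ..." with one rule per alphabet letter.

A->CBB, B->AC, C->CAC

  step 1 ⇒ step 2: ACCBBCACAC ⇒ CBB·CAC·CAC·AC·AC·CAC·CBB·CAC·CBB·CAC
    A ↦ CBB
    B ↦ AC
    C ↦ CAC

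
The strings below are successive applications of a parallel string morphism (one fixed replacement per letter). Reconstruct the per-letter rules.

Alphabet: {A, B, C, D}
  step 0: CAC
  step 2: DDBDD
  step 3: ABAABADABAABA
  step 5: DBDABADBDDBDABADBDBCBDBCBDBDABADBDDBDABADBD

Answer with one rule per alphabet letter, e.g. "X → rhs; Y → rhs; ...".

A->BCB, B->D, C->B, D->ABA

  step 2 ⇒ step 3: DDBDD ⇒ ABA·ABA·D·ABA·ABA
    B ↦ D
    D ↦ ABA
    A ↦ BCB  (constrained at step 0)
    C ↦ B  (constrained at step 0)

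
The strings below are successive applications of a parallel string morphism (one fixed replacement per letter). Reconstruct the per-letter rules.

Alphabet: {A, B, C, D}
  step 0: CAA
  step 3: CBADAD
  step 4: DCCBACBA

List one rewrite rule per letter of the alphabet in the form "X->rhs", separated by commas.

A->CB, B->C, C->D, D->A

  step 3 ⇒ step 4: CBADAD ⇒ D·C·CB·A·CB·A
    A ↦ CB
    B ↦ C
    C ↦ D
    D ↦ A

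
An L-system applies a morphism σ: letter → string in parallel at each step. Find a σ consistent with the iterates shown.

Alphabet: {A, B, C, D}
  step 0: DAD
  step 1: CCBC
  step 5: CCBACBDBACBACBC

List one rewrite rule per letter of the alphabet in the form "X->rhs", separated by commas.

A->CB, B->BA, C->D, D->C

  step 0 ⇒ step 1: DAD ⇒ C·CB·C
    A ↦ CB
    D ↦ C
    B ↦ BA  (constrained at step 1)
    C ↦ D  (constrained at step 1)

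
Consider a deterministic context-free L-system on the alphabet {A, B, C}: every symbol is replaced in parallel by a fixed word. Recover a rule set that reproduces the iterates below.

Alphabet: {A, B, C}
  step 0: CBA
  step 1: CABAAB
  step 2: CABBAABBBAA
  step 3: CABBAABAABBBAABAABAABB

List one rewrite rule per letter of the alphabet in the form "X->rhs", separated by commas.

A->B, B->BAA, C->CA

  step 2 ⇒ step 3: CABBAABBBAA ⇒ CA·B·BAA·BAA·B·B·BAA·BAA·BAA·B·B
    A ↦ B
    B ↦ BAA
    C ↦ CA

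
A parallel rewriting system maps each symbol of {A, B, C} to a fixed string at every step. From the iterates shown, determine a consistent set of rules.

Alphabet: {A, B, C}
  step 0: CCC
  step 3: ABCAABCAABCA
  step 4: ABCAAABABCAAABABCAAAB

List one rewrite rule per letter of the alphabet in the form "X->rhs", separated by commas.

A->AB, B->CA, C->A

  step 3 ⇒ step 4: ABCAABCAABCA ⇒ AB·CA·A·AB·AB·CA·A·AB·AB·CA·A·AB
    A ↦ AB
    B ↦ CA
    C ↦ A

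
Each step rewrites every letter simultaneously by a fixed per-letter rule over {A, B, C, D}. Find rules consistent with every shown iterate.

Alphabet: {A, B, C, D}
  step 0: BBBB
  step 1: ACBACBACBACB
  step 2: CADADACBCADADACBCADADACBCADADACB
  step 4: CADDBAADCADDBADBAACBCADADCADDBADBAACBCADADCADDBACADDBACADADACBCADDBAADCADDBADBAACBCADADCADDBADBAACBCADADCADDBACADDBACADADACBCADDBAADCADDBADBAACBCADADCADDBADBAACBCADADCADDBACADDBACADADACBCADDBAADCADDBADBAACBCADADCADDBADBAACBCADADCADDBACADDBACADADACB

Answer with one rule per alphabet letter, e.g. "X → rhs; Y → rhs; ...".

A->CAD, B->ACB, C->AD, D->DBA

  step 1 ⇒ step 2: ACBACBACBACB ⇒ CAD·AD·ACB·CAD·AD·ACB·CAD·AD·ACB·CAD·AD·ACB
    A ↦ CAD
    B ↦ ACB
    C ↦ AD
    D ↦ DBA  (constrained at step 2)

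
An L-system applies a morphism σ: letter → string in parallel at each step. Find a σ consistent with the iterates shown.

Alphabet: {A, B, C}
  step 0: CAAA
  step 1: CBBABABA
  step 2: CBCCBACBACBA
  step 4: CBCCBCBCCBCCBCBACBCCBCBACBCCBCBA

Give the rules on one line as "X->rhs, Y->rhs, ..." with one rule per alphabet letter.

  step 1 ⇒ step 2: CBBABABA ⇒ CB·C·C·BA·C·BA·C·BA
    A ↦ BA
    B ↦ C
    C ↦ CB

A->BA, B->C, C->CB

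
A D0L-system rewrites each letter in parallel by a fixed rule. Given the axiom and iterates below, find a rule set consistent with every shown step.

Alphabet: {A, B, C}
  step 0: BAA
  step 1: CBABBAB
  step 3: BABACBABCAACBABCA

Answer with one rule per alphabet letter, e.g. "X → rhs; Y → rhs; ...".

A->BAB, B->C, C->A

  step 0 ⇒ step 1: BAA ⇒ C·BAB·BAB
    A ↦ BAB
    B ↦ C
    C ↦ A  (constrained at step 1)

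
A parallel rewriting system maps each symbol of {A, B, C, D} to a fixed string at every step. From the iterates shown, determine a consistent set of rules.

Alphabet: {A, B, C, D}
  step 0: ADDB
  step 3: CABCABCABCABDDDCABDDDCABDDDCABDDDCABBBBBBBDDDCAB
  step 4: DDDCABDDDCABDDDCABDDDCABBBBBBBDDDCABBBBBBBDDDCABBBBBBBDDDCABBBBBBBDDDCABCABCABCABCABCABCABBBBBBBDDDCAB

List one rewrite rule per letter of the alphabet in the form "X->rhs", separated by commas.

A->DD, B->CAB, C->D, D->BB

  step 3 ⇒ step 4: CABCABCABCABDDDCABDDDCABDDDCABDDDCABBBBBBBDDDCAB ⇒ D·DD·CAB·D·DD·CAB·D·DD·CAB·D·DD·CAB·BB·BB·BB·D·DD·CAB·BB·BB·BB·D·DD·CAB·BB·BB·BB·D·DD·CAB·BB·BB·BB·D·DD·CAB·CAB·CAB·CAB·CAB·CAB·CAB·BB·BB·BB·D·DD·CAB
    A ↦ DD
    B ↦ CAB
    C ↦ D
    D ↦ BB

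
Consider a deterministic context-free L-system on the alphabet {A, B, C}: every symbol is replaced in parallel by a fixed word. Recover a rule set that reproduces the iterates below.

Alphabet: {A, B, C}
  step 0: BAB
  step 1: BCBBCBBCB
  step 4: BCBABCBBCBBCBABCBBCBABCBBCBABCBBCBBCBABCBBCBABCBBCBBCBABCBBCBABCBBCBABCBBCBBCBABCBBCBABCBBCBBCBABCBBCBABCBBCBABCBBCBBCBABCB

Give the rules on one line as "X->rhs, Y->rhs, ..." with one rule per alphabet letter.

  step 0 ⇒ step 1: BAB ⇒ BCB·BCB·BCB
    A ↦ BCB
    B ↦ BCB
    C ↦ A  (constrained at step 1)

A->BCB, B->BCB, C->A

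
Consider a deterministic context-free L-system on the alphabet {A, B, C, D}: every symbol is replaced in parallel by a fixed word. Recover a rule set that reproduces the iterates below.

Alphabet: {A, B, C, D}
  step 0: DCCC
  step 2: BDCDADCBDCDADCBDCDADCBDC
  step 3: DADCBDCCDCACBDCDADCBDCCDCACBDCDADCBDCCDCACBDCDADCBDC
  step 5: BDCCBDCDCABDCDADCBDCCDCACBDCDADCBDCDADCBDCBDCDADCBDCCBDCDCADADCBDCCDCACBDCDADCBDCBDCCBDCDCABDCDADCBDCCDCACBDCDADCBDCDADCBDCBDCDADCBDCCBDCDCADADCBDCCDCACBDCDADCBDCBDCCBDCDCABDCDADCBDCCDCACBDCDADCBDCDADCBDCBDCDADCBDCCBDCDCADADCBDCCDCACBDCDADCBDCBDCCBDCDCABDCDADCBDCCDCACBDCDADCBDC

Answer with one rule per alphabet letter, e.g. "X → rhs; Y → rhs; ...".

  step 2 ⇒ step 3: BDCDADCBDCDADCBDCDADCBDC ⇒ DAD·C·BDC·C·DCA·C·BDC·DAD·C·BDC·C·DCA·C·BDC·DAD·C·BDC·C·DCA·C·BDC·DAD·C·BDC
    A ↦ DCA
    B ↦ DAD
    C ↦ BDC
    D ↦ C

A->DCA, B->DAD, C->BDC, D->C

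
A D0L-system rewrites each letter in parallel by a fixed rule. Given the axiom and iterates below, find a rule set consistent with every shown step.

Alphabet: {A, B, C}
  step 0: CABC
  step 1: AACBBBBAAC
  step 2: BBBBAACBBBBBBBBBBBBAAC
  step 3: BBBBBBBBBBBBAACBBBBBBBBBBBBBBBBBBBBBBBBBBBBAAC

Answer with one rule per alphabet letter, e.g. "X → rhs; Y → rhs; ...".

  step 2 ⇒ step 3: BBBBAACBBBBBBBBBBBBAAC ⇒ BB·BB·BB·BB·BB·BB·AAC·BB·BB·BB·BB·BB·BB·BB·BB·BB·BB·BB·BB·BB·BB·AAC
    A ↦ BB
    B ↦ BB
    C ↦ AAC

A->BB, B->BB, C->AAC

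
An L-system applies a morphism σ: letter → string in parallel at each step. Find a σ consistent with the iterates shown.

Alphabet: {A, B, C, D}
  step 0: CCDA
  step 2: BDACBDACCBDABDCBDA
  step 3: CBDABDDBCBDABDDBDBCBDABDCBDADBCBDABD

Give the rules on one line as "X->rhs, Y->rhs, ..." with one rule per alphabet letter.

  step 2 ⇒ step 3: BDACBDACCBDABDCBDA ⇒ C·BDA·BD·DB·C·BDA·BD·DB·DB·C·BDA·BD·C·BDA·DB·C·BDA·BD
    A ↦ BD
    B ↦ C
    C ↦ DB
    D ↦ BDA

A->BD, B->C, C->DB, D->BDA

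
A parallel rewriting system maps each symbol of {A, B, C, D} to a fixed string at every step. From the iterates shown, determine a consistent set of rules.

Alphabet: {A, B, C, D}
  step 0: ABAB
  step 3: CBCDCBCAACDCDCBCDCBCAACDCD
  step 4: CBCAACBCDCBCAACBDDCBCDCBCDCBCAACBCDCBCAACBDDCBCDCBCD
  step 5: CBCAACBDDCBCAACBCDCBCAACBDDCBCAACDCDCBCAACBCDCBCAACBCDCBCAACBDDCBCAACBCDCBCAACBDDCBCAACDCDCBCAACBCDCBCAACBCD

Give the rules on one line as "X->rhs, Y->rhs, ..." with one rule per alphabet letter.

A->D, B->CAA, C->CB, D->CD

  step 4 ⇒ step 5: CBCAACBCDCBCAACBDDCBCDCBCDCBCAACBCDCBCAACBDDCBCDCBCD ⇒ CB·CAA·CB·D·D·CB·CAA·CB·CD·CB·CAA·CB·D·D·CB·CAA·CD·CD·CB·CAA·CB·CD·CB·CAA·CB·CD·CB·CAA·CB·D·D·CB·CAA·CB·CD·CB·CAA·CB·D·D·CB·CAA·CD·CD·CB·CAA·CB·CD·CB·CAA·CB·CD
    A ↦ D
    B ↦ CAA
    C ↦ CB
    D ↦ CD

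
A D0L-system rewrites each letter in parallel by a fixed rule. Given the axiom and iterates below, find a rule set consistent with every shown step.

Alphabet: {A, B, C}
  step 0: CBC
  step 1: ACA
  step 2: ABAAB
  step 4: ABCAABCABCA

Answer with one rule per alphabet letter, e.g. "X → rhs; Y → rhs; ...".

A->AB, B->C, C->A

  step 1 ⇒ step 2: ACA ⇒ AB·A·AB
    A ↦ AB
    C ↦ A
  step 0 ⇒ step 1: CBC ⇒ A·C·A
    B ↦ C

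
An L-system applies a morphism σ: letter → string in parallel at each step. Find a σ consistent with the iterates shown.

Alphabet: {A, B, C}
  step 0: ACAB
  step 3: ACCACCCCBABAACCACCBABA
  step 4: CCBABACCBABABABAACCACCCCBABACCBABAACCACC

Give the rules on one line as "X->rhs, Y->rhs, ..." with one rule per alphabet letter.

  step 3 ⇒ step 4: ACCACCCCBABAACCACCBABA ⇒ CC·BA·BA·CC·BA·BA·BA·BA·A·CC·A·CC·CC·BA·BA·CC·BA·BA·A·CC·A·CC
    A ↦ CC
    B ↦ A
    C ↦ BA

A->CC, B->A, C->BA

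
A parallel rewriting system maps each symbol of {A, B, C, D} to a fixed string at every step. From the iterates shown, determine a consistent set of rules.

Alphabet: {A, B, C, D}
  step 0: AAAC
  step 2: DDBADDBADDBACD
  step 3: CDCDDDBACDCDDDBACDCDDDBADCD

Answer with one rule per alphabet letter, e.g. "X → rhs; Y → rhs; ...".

A->BA, B->DD, C->D, D->CD

  step 2 ⇒ step 3: DDBADDBADDBACD ⇒ CD·CD·DD·BA·CD·CD·DD·BA·CD·CD·DD·BA·D·CD
    A ↦ BA
    B ↦ DD
    C ↦ D
    D ↦ CD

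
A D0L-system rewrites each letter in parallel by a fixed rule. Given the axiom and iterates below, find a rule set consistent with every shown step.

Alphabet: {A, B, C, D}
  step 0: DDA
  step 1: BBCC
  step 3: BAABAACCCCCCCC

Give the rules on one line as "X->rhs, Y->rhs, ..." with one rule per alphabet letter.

A->CC, B->DC, C->AA, D->B

  step 0 ⇒ step 1: DDA ⇒ B·B·CC
    A ↦ CC
    D ↦ B
    B ↦ DC  (constrained at step 1)
    C ↦ AA  (constrained at step 1)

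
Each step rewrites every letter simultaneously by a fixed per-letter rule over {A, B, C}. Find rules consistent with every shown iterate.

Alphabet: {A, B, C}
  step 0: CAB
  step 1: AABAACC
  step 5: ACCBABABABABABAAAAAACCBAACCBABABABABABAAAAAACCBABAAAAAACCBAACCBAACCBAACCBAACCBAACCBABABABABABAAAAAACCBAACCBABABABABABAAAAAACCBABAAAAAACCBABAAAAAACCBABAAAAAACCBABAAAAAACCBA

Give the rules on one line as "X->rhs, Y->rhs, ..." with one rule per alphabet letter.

  step 0 ⇒ step 1: CAB ⇒ AA·BA·ACC
    A ↦ BA
    B ↦ ACC
    C ↦ AA

A->BA, B->ACC, C->AA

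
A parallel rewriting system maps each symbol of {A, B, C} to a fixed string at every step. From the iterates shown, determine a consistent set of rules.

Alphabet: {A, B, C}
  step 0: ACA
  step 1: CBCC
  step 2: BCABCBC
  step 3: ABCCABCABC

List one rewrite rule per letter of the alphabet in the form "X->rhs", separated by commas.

  step 2 ⇒ step 3: BCABCBC ⇒ A·BC·C·A·BC·A·BC
    A ↦ C
    B ↦ A
    C ↦ BC

A->C, B->A, C->BC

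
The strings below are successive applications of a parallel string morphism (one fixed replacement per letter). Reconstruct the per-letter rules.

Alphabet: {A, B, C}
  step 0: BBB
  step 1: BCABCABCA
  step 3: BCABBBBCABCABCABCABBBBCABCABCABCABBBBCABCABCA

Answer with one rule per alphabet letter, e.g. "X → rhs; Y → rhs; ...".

A->B, B->BCA, C->BB

  step 0 ⇒ step 1: BBB ⇒ BCA·BCA·BCA
    B ↦ BCA
    A ↦ B  (constrained at step 1)
    C ↦ BB  (constrained at step 1)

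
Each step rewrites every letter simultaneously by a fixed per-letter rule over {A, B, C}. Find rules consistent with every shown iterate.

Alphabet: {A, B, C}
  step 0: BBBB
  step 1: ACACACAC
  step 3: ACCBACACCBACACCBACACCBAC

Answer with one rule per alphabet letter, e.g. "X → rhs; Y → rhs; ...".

A->B, B->AC, C->CB

  step 0 ⇒ step 1: BBBB ⇒ AC·AC·AC·AC
    B ↦ AC
    A ↦ B  (constrained at step 1)
    C ↦ CB  (constrained at step 1)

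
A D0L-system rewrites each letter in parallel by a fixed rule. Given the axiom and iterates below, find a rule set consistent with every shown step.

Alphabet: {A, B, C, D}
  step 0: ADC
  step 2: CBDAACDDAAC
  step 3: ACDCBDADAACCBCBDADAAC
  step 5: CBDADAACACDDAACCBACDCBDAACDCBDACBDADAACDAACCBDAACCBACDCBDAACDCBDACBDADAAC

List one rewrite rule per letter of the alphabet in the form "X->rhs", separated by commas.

  step 2 ⇒ step 3: CBDAACDDAAC ⇒ AC·D·CB·DA·DA·AC·CB·CB·DA·DA·AC
    A ↦ DA
    B ↦ D
    C ↦ AC
    D ↦ CB

A->DA, B->D, C->AC, D->CB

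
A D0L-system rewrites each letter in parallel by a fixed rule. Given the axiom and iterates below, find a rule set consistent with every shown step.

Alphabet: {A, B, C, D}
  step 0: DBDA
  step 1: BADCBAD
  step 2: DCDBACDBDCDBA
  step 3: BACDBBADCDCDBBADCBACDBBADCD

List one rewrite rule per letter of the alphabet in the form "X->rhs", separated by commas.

A->D, B->DC, C->CDB, D->BA

  step 2 ⇒ step 3: DCDBACDBDCDBA ⇒ BA·CDB·BA·DC·D·CDB·BA·DC·BA·CDB·BA·DC·D
    A ↦ D
    B ↦ DC
    C ↦ CDB
    D ↦ BA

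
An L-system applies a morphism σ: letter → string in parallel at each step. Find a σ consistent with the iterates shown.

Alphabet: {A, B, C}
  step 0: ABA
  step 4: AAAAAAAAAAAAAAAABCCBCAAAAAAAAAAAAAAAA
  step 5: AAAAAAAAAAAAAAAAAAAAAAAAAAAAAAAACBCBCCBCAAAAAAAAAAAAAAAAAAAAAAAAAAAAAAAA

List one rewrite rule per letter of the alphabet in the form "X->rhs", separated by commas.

A->AA, B->C, C->BC

  step 4 ⇒ step 5: AAAAAAAAAAAAAAAABCCBCAAAAAAAAAAAAAAAA ⇒ AA·AA·AA·AA·AA·AA·AA·AA·AA·AA·AA·AA·AA·AA·AA·AA·C·BC·BC·C·BC·AA·AA·AA·AA·AA·AA·AA·AA·AA·AA·AA·AA·AA·AA·AA·AA
    A ↦ AA
    B ↦ C
    C ↦ BC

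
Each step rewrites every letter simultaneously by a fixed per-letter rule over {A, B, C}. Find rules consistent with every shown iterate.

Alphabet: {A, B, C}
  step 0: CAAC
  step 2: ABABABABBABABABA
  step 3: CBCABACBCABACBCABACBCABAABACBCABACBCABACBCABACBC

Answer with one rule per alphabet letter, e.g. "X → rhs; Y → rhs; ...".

  step 2 ⇒ step 3: ABABABABBABABABA ⇒ CBC·ABA·CBC·ABA·CBC·ABA·CBC·ABA·ABA·CBC·ABA·CBC·ABA·CBC·ABA·CBC
    A ↦ CBC
    B ↦ ABA
    C ↦ B  (constrained at step 0)

A->CBC, B->ABA, C->B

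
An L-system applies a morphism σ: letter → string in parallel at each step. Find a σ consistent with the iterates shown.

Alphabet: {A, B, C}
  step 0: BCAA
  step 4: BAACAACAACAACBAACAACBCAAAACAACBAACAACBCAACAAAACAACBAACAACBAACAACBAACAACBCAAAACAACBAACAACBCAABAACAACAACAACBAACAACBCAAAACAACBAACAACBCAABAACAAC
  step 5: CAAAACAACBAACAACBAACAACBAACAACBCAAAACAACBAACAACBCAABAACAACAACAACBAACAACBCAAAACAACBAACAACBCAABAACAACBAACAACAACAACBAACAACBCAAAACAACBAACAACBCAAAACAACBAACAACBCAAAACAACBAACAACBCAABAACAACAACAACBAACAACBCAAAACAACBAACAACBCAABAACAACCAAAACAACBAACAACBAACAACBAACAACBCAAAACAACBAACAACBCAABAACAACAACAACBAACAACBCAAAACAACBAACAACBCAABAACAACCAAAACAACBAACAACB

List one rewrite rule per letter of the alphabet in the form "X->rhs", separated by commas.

A->AAC, B->CAA, C->B

  step 4 ⇒ step 5: BAACAACAACAACBAACAACBCAAAACAACBAACAACBCAACAAAACAACBAACAACBAACAACBAACAACBCAAAACAACBAACAACBCAABAACAACAACAACBAACAACBCAAAACAACBAACAACBCAABAACAAC ⇒ CAA·AAC·AAC·B·AAC·AAC·B·AAC·AAC·B·AAC·AAC·B·CAA·AAC·AAC·B·AAC·AAC·B·CAA·B·AAC·AAC·AAC·AAC·B·AAC·AAC·B·CAA·AAC·AAC·B·AAC·AAC·B·CAA·B·AAC·AAC·B·AAC·AAC·AAC·AAC·B·AAC·AAC·B·CAA·AAC·AAC·B·AAC·AAC·B·CAA·AAC·AAC·B·AAC·AAC·B·CAA·AAC·AAC·B·AAC·AAC·B·CAA·B·AAC·AAC·AAC·AAC·B·AAC·AAC·B·CAA·AAC·AAC·B·AAC·AAC·B·CAA·B·AAC·AAC·CAA·AAC·AAC·B·AAC·AAC·B·AAC·AAC·B·AAC·AAC·B·CAA·AAC·AAC·B·AAC·AAC·B·CAA·B·AAC·AAC·AAC·AAC·B·AAC·AAC·B·CAA·AAC·AAC·B·AAC·AAC·B·CAA·B·AAC·AAC·CAA·AAC·AAC·B·AAC·AAC·B
    A ↦ AAC
    B ↦ CAA
    C ↦ B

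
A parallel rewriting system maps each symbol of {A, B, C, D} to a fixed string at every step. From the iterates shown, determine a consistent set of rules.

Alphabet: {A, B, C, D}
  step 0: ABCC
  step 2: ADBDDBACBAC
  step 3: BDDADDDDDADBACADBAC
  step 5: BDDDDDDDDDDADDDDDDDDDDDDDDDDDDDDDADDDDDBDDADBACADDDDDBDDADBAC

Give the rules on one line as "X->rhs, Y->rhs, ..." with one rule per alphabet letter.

  step 2 ⇒ step 3: ADBDDBACBAC ⇒ B·DD·AD·DD·DD·AD·B·AC·AD·B·AC
    A ↦ B
    B ↦ AD
    C ↦ AC
    D ↦ DD

A->B, B->AD, C->AC, D->DD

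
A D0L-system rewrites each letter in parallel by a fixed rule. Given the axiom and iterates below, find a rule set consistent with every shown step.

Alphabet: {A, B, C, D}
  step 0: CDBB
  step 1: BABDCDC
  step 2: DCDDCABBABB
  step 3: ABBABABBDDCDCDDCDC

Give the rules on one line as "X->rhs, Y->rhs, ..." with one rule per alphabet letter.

A->D, B->DC, C->B, D->AB

  step 2 ⇒ step 3: DCDDCABBABB ⇒ AB·B·AB·AB·B·D·DC·DC·D·DC·DC
    A ↦ D
    B ↦ DC
    C ↦ B
    D ↦ AB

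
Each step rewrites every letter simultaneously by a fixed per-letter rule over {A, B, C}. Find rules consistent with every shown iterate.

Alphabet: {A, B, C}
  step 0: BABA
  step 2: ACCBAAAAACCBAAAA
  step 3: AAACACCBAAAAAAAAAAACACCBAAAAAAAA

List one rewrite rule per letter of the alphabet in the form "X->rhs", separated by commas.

  step 2 ⇒ step 3: ACCBAAAAACCBAAAA ⇒ AA·AC·AC·CB·AA·AA·AA·AA·AA·AC·AC·CB·AA·AA·AA·AA
    A ↦ AA
    B ↦ CB
    C ↦ AC

A->AA, B->CB, C->AC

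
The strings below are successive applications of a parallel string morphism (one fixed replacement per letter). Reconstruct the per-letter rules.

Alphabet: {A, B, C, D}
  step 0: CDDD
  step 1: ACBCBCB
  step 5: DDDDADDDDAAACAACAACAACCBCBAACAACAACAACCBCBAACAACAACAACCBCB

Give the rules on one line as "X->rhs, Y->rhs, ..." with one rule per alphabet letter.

A->DD, B->AC, C->A, D->CB

  step 0 ⇒ step 1: CDDD ⇒ A·CB·CB·CB
    C ↦ A
    D ↦ CB
    A ↦ DD  (constrained at step 1)
    B ↦ AC  (constrained at step 1)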